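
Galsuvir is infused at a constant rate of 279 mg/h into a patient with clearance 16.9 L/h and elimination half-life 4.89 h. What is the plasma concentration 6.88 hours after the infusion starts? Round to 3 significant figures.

10.3 µg/mL

Css = rate / CL = 279 / 16.9 = 16.51 µg/mL
k = ln 2 / 4.89 = 0.1417 h⁻¹
C(t) = Css (1 − e^(−kt)) = 16.51 × (1 − e^(−0.9752)) = 16.51 × 0.6229 ≈ 10.3 µg/mL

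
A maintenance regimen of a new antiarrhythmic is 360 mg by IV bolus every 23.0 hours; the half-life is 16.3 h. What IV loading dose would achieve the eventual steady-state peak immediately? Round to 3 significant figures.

577 mg

k = ln 2 / 16.3 = 0.04252 h⁻¹
Accumulation ratio R = 1 / (1 − e^(−kτ)) = 1 / (1 − e^(−0.04252×23.0)) = 1 / (1 − 0.3760) = 1.603
Loading dose = maintenance dose × R = 360 × 1.603 ≈ 577 mg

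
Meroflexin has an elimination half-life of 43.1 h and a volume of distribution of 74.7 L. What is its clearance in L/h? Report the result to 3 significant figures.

k = ln 2 / t½ = ln 2 / 43.1 = 0.01608 h⁻¹
CL = k · V = 0.01608 × 74.7 ≈ 1.20 L/h

1.20 L/h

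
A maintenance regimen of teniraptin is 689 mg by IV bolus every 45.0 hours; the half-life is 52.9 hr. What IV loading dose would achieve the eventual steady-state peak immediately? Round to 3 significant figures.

1550 mg

k = ln 2 / 52.9 = 0.01310 hr⁻¹
Accumulation ratio R = 1 / (1 − e^(−kτ)) = 1 / (1 − e^(−0.01310×45.0)) = 1 / (1 − 0.5545) = 2.245
Loading dose = maintenance dose × R = 689 × 2.245 ≈ 1550 mg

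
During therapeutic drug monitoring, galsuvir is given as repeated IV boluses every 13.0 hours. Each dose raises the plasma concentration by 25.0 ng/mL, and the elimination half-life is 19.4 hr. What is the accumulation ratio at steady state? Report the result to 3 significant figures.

k = ln 2 / 19.4 = 0.03573 hr⁻¹
Fraction remaining after one interval: e^(−kτ) = e^(−0.03573 × 13.0) = 0.6285
R = 1 / (1 − 0.6285) = 1 / 0.3715 ≈ 2.69

2.69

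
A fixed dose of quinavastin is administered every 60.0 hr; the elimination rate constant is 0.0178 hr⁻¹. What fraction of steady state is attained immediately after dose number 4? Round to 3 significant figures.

f_n = 1 − e^(−nkτ) = 1 − e^(−4 × 0.01780 × 60.0) = 1 − e^(−4.272) = 1 − 0.01395 ≈ 0.986

0.986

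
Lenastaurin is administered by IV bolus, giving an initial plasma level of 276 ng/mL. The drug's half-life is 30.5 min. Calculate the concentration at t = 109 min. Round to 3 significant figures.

23.2 ng/mL

k = ln 2 / 30.5 = 0.02273 min⁻¹
C(t) = C₀ e^(−kt) = 276 × e^(−0.02273 × 109) = 276 × e^(−2.477) = 276 × 0.08398 ≈ 23.2 ng/mL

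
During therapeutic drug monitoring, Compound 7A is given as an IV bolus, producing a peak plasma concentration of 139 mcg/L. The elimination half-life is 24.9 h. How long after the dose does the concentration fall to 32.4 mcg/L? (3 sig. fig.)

52.3 hours

k = ln 2 / 24.9 = 0.02784 h⁻¹
C(t) = C₀ e^(−kt)  ⇒  t = ln(C₀/C) / k
t = ln(139/32.4) / 0.02784 = 1.456 / 0.02784 ≈ 52.3 hours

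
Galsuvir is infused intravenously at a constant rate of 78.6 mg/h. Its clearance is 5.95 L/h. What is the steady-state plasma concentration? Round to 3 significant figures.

Css = infusion rate / CL = 78.6 / 5.95 ≈ 13.2 µg/mL

13.2 µg/mL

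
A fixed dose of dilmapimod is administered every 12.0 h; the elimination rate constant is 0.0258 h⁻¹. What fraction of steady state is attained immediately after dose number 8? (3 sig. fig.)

f_n = 1 − e^(−nkτ) = 1 − e^(−8 × 0.02580 × 12.0) = 1 − e^(−2.477) = 1 − 0.08401 ≈ 0.916

0.916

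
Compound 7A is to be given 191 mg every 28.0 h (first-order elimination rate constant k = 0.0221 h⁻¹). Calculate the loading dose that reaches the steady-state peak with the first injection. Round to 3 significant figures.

414 mg

Accumulation ratio R = 1 / (1 − e^(−kτ)) = 1 / (1 − e^(−0.02210×28.0)) = 1 / (1 − 0.5386) = 2.167
Loading dose = maintenance dose × R = 191 × 2.167 ≈ 414 mg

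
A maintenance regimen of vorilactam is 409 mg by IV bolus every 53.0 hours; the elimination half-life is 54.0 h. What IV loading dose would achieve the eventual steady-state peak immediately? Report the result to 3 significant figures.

k = ln 2 / 54.0 = 0.01284 h⁻¹
Accumulation ratio R = 1 / (1 − e^(−kτ)) = 1 / (1 − e^(−0.01284×53.0)) = 1 / (1 − 0.5065) = 2.026
Loading dose = maintenance dose × R = 409 × 2.026 ≈ 829 mg

829 mg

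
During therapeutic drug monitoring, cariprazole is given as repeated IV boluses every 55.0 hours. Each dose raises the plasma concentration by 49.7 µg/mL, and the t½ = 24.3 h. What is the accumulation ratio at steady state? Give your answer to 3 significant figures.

k = ln 2 / 24.3 = 0.02852 h⁻¹
Fraction remaining after one interval: e^(−kτ) = e^(−0.02852 × 55.0) = 0.2083
R = 1 / (1 − 0.2083) = 1 / 0.7917 ≈ 1.26

1.26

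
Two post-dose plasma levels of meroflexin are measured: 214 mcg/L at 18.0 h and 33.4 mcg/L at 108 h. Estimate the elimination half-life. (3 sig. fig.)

k = ln(C₁/C₂) / (t₂ − t₁) = ln(214/33.4) / (108 − 18.0)
  = 1.857 / 90.00 = 0.02064 h⁻¹
t½ = ln 2 / k = ln 2 / 0.02064 ≈ 33.6 hours

33.6 hours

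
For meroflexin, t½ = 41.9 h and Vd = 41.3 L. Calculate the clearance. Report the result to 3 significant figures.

k = ln 2 / t½ = ln 2 / 41.9 = 0.01654 h⁻¹
CL = k · V = 0.01654 × 41.3 ≈ 0.683 L/h

0.683 L/h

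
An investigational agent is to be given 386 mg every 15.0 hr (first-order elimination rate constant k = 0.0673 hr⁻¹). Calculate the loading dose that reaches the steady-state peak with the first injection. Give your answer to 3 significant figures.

Accumulation ratio R = 1 / (1 − e^(−kτ)) = 1 / (1 − e^(−0.06730×15.0)) = 1 / (1 − 0.3644) = 1.573
Loading dose = maintenance dose × R = 386 × 1.573 ≈ 607 mg

607 mg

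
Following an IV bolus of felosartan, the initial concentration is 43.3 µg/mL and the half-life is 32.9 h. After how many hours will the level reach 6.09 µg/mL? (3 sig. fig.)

k = ln 2 / 32.9 = 0.02107 h⁻¹
C(t) = C₀ e^(−kt)  ⇒  t = ln(C₀/C) / k
t = ln(43.3/6.09) / 0.02107 = 1.962 / 0.02107 ≈ 93.1 hours

93.1 hours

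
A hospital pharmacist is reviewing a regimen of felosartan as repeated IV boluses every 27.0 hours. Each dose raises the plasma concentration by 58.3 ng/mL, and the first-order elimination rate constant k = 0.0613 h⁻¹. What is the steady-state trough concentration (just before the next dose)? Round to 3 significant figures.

13.8 ng/mL

Fraction remaining after one interval: e^(−kτ) = e^(−0.06130 × 27.0) = 0.1911
R = 1 / (1 − 0.1911) = 1.236
Css,max = 58.3 × 1.236 = 72.07 ng/mL
Css,min = Css,max × e^(−kτ) = 72.07 × 0.1911 ≈ 13.8 ng/mL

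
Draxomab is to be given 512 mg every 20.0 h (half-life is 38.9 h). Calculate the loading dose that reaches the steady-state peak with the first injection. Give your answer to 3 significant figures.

1710 mg

k = ln 2 / 38.9 = 0.01782 h⁻¹
Accumulation ratio R = 1 / (1 − e^(−kτ)) = 1 / (1 − e^(−0.01782×20.0)) = 1 / (1 − 0.7002) = 3.336
Loading dose = maintenance dose × R = 512 × 3.336 ≈ 1710 mg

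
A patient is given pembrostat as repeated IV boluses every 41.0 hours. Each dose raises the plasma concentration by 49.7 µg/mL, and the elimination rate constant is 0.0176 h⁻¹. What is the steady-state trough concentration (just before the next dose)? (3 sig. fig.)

47.0 µg/mL

Fraction remaining after one interval: e^(−kτ) = e^(−0.01760 × 41.0) = 0.4860
R = 1 / (1 − 0.4860) = 1.945
Css,max = 49.7 × 1.945 = 96.69 µg/mL
Css,min = Css,max × e^(−kτ) = 96.69 × 0.4860 ≈ 47.0 µg/mL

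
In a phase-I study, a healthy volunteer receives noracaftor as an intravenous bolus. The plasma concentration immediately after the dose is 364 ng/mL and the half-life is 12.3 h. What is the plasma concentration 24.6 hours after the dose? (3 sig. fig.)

91.0 ng/mL

k = ln 2 / 12.3 = 0.05635 h⁻¹
24.6 h is 2.000 half-lives, so C = 364 × (1/2)^2.000 = 364 × 0.2500 ≈ 91.0 ng/mL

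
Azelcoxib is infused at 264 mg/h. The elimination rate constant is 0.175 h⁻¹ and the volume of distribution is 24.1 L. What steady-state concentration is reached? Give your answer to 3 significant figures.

62.6 µg/mL

CL = k · V = 0.175 × 24.1 = 4.218 L/h
Css = rate / CL = 264 / 4.218 ≈ 62.6 µg/mL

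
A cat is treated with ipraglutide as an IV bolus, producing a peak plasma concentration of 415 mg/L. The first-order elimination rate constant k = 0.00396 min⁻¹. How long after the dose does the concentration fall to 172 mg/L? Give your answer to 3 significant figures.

222 minutes

C(t) = C₀ e^(−kt)  ⇒  t = ln(C₀/C) / k
t = ln(415/172) / 0.003960 = 0.8808 / 0.003960 ≈ 222 minutes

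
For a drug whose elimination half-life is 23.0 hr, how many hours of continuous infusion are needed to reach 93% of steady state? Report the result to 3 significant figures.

k = ln 2 / 23.0 = 0.03014 hr⁻¹
f = 1 − e^(−kt)  ⇒  t = −ln(1 − f) / k
t = −ln(1 − 0.93) / 0.03014 = 2.659 / 0.03014 ≈ 88.2 hours

88.2 hours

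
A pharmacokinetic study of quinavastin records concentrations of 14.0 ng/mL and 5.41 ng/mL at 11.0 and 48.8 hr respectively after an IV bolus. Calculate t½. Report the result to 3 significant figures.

27.6 hours

k = ln(C₁/C₂) / (t₂ − t₁) = ln(14.0/5.41) / (48.8 − 11.0)
  = 0.9508 / 37.80 = 0.02515 hr⁻¹
t½ = ln 2 / k = ln 2 / 0.02515 ≈ 27.6 hours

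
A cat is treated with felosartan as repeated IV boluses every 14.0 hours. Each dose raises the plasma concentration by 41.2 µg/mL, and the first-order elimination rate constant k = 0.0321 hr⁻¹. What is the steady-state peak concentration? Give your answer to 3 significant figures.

114 µg/mL

Fraction remaining after one interval: e^(−kτ) = e^(−0.03210 × 14.0) = 0.6380
R = 1 / (1 − 0.6380) = 2.763
Css,max = 41.2 × 2.763 ≈ 114 µg/mL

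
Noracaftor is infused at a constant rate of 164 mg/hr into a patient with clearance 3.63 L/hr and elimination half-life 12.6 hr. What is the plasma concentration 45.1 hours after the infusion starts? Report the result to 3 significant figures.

41.4 mg/L

Css = rate / CL = 164 / 3.63 = 45.18 mg/L
k = ln 2 / 12.6 = 0.05501 hr⁻¹
C(t) = Css (1 − e^(−kt)) = 45.18 × (1 − e^(−2.481)) = 45.18 × 0.9163 ≈ 41.4 mg/L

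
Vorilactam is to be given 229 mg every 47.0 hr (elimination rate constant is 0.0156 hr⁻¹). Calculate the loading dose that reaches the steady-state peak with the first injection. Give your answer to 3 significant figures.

Accumulation ratio R = 1 / (1 − e^(−kτ)) = 1 / (1 − e^(−0.01560×47.0)) = 1 / (1 − 0.4804) = 1.924
Loading dose = maintenance dose × R = 229 × 1.924 ≈ 441 mg

441 mg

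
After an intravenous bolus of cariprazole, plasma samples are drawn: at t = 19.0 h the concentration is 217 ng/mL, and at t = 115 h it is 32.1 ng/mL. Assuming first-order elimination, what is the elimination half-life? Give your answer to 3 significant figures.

k = ln(C₁/C₂) / (t₂ − t₁) = ln(217/32.1) / (115 − 19.0)
  = 1.911 / 96.00 = 0.01991 h⁻¹
t½ = ln 2 / k = ln 2 / 0.01991 ≈ 34.8 hours

34.8 hours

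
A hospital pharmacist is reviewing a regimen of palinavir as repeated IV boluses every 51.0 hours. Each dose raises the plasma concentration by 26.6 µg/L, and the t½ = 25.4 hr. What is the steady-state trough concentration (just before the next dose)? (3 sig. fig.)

k = ln 2 / 25.4 = 0.02729 hr⁻¹
Fraction remaining after one interval: e^(−kτ) = e^(−0.02729 × 51.0) = 0.2486
R = 1 / (1 − 0.2486) = 1.331
Css,max = 26.6 × 1.331 = 35.40 µg/L
Css,min = Css,max × e^(−kτ) = 35.40 × 0.2486 ≈ 8.80 µg/L

8.80 µg/L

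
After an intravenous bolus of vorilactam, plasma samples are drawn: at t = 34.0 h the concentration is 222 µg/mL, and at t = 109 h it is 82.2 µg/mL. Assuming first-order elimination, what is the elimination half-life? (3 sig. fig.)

k = ln(C₁/C₂) / (t₂ − t₁) = ln(222/82.2) / (109 − 34.0)
  = 0.9935 / 75.00 = 0.01325 h⁻¹
t½ = ln 2 / k = ln 2 / 0.01325 ≈ 52.3 hours

52.3 hours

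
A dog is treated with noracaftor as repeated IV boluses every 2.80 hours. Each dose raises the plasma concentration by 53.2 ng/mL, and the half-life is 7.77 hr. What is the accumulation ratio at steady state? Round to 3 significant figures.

4.52

k = ln 2 / 7.77 = 0.08921 hr⁻¹
Fraction remaining after one interval: e^(−kτ) = e^(−0.08921 × 2.80) = 0.7790
R = 1 / (1 − 0.7790) = 1 / 0.2210 ≈ 4.52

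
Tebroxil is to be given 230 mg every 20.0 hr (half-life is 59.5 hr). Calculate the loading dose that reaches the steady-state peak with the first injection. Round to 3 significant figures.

1110 mg

k = ln 2 / 59.5 = 0.01165 hr⁻¹
Accumulation ratio R = 1 / (1 − e^(−kτ)) = 1 / (1 − e^(−0.01165×20.0)) = 1 / (1 − 0.7922) = 4.811
Loading dose = maintenance dose × R = 230 × 4.811 ≈ 1110 mg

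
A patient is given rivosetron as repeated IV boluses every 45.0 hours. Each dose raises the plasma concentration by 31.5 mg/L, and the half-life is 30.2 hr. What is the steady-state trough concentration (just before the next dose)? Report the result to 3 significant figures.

k = ln 2 / 30.2 = 0.02295 hr⁻¹
Fraction remaining after one interval: e^(−kτ) = e^(−0.02295 × 45.0) = 0.3560
R = 1 / (1 − 0.3560) = 1.553
Css,max = 31.5 × 1.553 = 48.91 mg/L
Css,min = Css,max × e^(−kτ) = 48.91 × 0.3560 ≈ 17.4 mg/L

17.4 mg/L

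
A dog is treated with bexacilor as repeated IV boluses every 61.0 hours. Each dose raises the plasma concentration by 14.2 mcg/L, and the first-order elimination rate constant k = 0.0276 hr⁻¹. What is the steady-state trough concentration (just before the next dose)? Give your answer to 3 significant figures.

3.24 mcg/L

Fraction remaining after one interval: e^(−kτ) = e^(−0.02760 × 61.0) = 0.1857
R = 1 / (1 − 0.1857) = 1.228
Css,max = 14.2 × 1.228 = 17.44 mcg/L
Css,min = Css,max × e^(−kτ) = 17.44 × 0.1857 ≈ 3.24 mcg/L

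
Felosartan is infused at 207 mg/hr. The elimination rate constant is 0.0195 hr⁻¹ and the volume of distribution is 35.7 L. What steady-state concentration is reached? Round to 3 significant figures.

297 µg/mL

CL = k · V = 0.0195 × 35.7 = 0.6962 L/hr
Css = rate / CL = 207 / 0.6962 ≈ 297 µg/mL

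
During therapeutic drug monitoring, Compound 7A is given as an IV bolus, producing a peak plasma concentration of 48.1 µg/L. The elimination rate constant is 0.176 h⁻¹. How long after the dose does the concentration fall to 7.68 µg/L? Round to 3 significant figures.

C(t) = C₀ e^(−kt)  ⇒  t = ln(C₀/C) / k
t = ln(48.1/7.68) / 0.1760 = 1.835 / 0.1760 ≈ 10.4 hours

10.4 hours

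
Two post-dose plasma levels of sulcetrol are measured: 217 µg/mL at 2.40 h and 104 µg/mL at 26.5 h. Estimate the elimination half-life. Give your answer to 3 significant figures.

k = ln(C₁/C₂) / (t₂ − t₁) = ln(217/104) / (26.5 − 2.40)
  = 0.7355 / 24.10 = 0.03052 h⁻¹
t½ = ln 2 / k = ln 2 / 0.03052 ≈ 22.7 hours

22.7 hours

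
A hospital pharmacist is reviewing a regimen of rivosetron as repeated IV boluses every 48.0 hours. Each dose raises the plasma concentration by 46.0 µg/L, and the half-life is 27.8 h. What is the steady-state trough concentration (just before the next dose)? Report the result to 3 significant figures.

k = ln 2 / 27.8 = 0.02493 h⁻¹
Fraction remaining after one interval: e^(−kτ) = e^(−0.02493 × 48.0) = 0.3022
R = 1 / (1 − 0.3022) = 1.433
Css,max = 46.0 × 1.433 = 65.92 µg/L
Css,min = Css,max × e^(−kτ) = 65.92 × 0.3022 ≈ 19.9 µg/L

19.9 µg/L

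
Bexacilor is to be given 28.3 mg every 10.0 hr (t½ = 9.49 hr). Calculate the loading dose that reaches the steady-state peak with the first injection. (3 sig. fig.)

k = ln 2 / 9.49 = 0.07304 hr⁻¹
Accumulation ratio R = 1 / (1 − e^(−kτ)) = 1 / (1 − e^(−0.07304×10.0)) = 1 / (1 − 0.4817) = 1.929
Loading dose = maintenance dose × R = 28.3 × 1.929 ≈ 54.6 mg

54.6 mg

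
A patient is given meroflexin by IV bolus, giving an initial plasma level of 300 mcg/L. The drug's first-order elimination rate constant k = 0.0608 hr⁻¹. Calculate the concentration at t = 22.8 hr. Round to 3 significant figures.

C(t) = C₀ e^(−kt) = 300 × e^(−0.06080 × 22.8) = 300 × e^(−1.386) = 300 × 0.2500 ≈ 75.0 mcg/L

75.0 mcg/L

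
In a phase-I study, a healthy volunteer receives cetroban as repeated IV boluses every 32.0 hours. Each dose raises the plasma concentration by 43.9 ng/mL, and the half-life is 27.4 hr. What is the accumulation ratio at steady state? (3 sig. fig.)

k = ln 2 / 27.4 = 0.02530 hr⁻¹
Fraction remaining after one interval: e^(−kτ) = e^(−0.02530 × 32.0) = 0.4451
R = 1 / (1 − 0.4451) = 1 / 0.5549 ≈ 1.80

1.80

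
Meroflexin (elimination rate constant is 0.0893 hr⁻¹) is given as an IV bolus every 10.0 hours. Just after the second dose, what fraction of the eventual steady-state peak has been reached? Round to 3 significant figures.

f_n = 1 − e^(−nkτ) = 1 − e^(−2 × 0.08930 × 10.0) = 1 − e^(−1.786) = 1 − 0.1676 ≈ 0.832

0.832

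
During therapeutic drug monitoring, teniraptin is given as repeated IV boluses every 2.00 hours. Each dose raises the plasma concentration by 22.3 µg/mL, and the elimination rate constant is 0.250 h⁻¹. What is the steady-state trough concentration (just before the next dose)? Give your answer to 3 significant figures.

34.4 µg/mL

Fraction remaining after one interval: e^(−kτ) = e^(−0.2500 × 2.00) = 0.6065
R = 1 / (1 − 0.6065) = 2.541
Css,max = 22.3 × 2.541 = 56.68 µg/mL
Css,min = Css,max × e^(−kτ) = 56.68 × 0.6065 ≈ 34.4 µg/mL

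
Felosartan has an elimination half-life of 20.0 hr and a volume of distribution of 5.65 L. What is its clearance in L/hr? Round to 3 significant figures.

k = ln 2 / t½ = ln 2 / 20.0 = 0.03466 hr⁻¹
CL = k · V = 0.03466 × 5.65 ≈ 0.196 L/hr

0.196 L/hr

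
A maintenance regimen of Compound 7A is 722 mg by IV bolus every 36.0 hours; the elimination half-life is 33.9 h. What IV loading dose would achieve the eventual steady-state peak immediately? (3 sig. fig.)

k = ln 2 / 33.9 = 0.02045 h⁻¹
Accumulation ratio R = 1 / (1 − e^(−kτ)) = 1 / (1 − e^(−0.02045×36.0)) = 1 / (1 − 0.4790) = 1.919
Loading dose = maintenance dose × R = 722 × 1.919 ≈ 1390 mg

1390 mg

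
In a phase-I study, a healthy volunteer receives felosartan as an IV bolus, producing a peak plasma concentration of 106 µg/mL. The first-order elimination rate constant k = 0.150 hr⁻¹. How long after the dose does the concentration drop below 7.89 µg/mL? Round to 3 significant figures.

C(t) = C₀ e^(−kt)  ⇒  t = ln(C₀/C) / k
t = ln(106/7.89) / 0.1500 = 2.598 / 0.1500 ≈ 17.3 hours

17.3 hours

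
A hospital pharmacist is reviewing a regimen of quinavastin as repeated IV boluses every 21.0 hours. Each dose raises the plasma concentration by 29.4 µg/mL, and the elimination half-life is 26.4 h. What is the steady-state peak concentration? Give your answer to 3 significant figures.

69.4 µg/mL

k = ln 2 / 26.4 = 0.02626 h⁻¹
Fraction remaining after one interval: e^(−kτ) = e^(−0.02626 × 21.0) = 0.5762
R = 1 / (1 − 0.5762) = 2.359
Css,max = 29.4 × 2.359 ≈ 69.4 µg/mL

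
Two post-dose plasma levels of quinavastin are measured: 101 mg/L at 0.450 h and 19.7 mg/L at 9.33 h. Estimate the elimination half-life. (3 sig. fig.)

k = ln(C₁/C₂) / (t₂ − t₁) = ln(101/19.7) / (9.33 − 0.450)
  = 1.635 / 8.880 = 0.1841 h⁻¹
t½ = ln 2 / k = ln 2 / 0.1841 ≈ 3.77 hours

3.77 hours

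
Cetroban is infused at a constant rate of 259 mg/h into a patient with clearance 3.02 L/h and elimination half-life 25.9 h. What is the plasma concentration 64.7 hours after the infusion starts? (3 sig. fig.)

70.6 µg/mL

Css = rate / CL = 259 / 3.02 = 85.76 µg/mL
k = ln 2 / 25.9 = 0.02676 h⁻¹
C(t) = Css (1 − e^(−kt)) = 85.76 × (1 − e^(−1.732)) = 85.76 × 0.8230 ≈ 70.6 µg/mL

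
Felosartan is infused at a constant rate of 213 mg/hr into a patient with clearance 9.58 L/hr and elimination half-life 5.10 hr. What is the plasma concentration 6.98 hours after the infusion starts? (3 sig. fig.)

Css = rate / CL = 213 / 9.58 = 22.23 µg/mL
k = ln 2 / 5.10 = 0.1359 hr⁻¹
C(t) = Css (1 − e^(−kt)) = 22.23 × (1 − e^(−0.9487)) = 22.23 × 0.6127 ≈ 13.6 µg/mL

13.6 µg/mL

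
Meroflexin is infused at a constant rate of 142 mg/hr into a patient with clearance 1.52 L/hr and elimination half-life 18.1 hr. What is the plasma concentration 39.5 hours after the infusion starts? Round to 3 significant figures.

Css = rate / CL = 142 / 1.52 = 93.42 mg/L
k = ln 2 / 18.1 = 0.03830 hr⁻¹
C(t) = Css (1 − e^(−kt)) = 93.42 × (1 − e^(−1.513)) = 93.42 × 0.7797 ≈ 72.8 mg/L

72.8 mg/L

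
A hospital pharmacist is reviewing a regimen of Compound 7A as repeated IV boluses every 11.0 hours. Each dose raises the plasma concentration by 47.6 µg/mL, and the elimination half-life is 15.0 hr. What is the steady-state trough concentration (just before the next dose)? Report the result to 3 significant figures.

71.9 µg/mL

k = ln 2 / 15.0 = 0.04621 hr⁻¹
Fraction remaining after one interval: e^(−kτ) = e^(−0.04621 × 11.0) = 0.6015
R = 1 / (1 − 0.6015) = 2.509
Css,max = 47.6 × 2.509 = 119.5 µg/mL
Css,min = Css,max × e^(−kτ) = 119.5 × 0.6015 ≈ 71.9 µg/mL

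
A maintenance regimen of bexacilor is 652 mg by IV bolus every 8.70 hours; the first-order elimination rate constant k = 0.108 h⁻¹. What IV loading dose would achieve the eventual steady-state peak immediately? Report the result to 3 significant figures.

Accumulation ratio R = 1 / (1 − e^(−kτ)) = 1 / (1 − e^(−0.1080×8.70)) = 1 / (1 − 0.3908) = 1.641
Loading dose = maintenance dose × R = 652 × 1.641 ≈ 1070 mg

1070 mg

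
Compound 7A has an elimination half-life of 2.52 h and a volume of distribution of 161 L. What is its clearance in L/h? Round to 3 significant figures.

k = ln 2 / t½ = ln 2 / 2.52 = 0.2751 h⁻¹
CL = k · V = 0.2751 × 161 ≈ 44.3 L/h

44.3 L/h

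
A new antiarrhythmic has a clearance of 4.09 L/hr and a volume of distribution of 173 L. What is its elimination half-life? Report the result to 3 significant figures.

29.3 hours

k = CL / V = 4.09 / 173 = 0.02364 hr⁻¹
t½ = ln 2 / k = ln 2 / 0.02364 ≈ 29.3 hours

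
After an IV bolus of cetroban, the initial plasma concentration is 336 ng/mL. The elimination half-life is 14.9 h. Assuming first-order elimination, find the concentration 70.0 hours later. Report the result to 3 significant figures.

k = ln 2 / 14.9 = 0.04652 h⁻¹
70.0 h is 4.698 half-lives, so C = 336 × (1/2)^4.698 = 336 × 0.03853 ≈ 12.9 ng/mL

12.9 ng/mL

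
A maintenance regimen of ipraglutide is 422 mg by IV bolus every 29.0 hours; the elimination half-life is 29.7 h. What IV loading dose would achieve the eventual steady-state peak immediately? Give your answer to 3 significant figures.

858 mg

k = ln 2 / 29.7 = 0.02334 h⁻¹
Accumulation ratio R = 1 / (1 − e^(−kτ)) = 1 / (1 − e^(−0.02334×29.0)) = 1 / (1 − 0.5082) = 2.033
Loading dose = maintenance dose × R = 422 × 2.033 ≈ 858 mg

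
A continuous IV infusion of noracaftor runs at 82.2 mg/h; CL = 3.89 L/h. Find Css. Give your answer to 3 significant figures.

21.1 mg/L

Css = infusion rate / CL = 82.2 / 3.89 ≈ 21.1 mg/L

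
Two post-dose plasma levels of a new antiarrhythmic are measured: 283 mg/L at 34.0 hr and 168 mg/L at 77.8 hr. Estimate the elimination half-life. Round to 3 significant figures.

k = ln(C₁/C₂) / (t₂ − t₁) = ln(283/168) / (77.8 − 34.0)
  = 0.5215 / 43.80 = 0.01191 hr⁻¹
t½ = ln 2 / k = ln 2 / 0.01191 ≈ 58.2 hours

58.2 hours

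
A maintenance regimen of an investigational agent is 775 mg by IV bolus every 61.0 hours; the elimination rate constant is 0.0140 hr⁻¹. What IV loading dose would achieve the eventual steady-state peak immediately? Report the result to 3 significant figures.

Accumulation ratio R = 1 / (1 − e^(−kτ)) = 1 / (1 − e^(−0.01400×61.0)) = 1 / (1 − 0.4257) = 1.741
Loading dose = maintenance dose × R = 775 × 1.741 ≈ 1350 mg

1350 mg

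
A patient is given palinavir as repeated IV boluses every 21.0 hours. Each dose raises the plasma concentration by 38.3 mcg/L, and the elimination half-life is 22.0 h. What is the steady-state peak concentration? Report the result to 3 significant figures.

k = ln 2 / 22.0 = 0.03151 h⁻¹
Fraction remaining after one interval: e^(−kτ) = e^(−0.03151 × 21.0) = 0.5160
R = 1 / (1 − 0.5160) = 2.066
Css,max = 38.3 × 2.066 ≈ 79.1 mcg/L

79.1 mcg/L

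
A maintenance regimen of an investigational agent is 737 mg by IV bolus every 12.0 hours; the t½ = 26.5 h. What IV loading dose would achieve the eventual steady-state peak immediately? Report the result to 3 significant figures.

k = ln 2 / 26.5 = 0.02616 h⁻¹
Accumulation ratio R = 1 / (1 − e^(−kτ)) = 1 / (1 − e^(−0.02616×12.0)) = 1 / (1 − 0.7306) = 3.712
Loading dose = maintenance dose × R = 737 × 3.712 ≈ 2740 mg

2740 mg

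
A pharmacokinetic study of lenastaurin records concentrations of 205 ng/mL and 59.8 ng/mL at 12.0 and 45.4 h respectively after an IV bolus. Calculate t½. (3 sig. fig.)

18.8 hours

k = ln(C₁/C₂) / (t₂ − t₁) = ln(205/59.8) / (45.4 − 12.0)
  = 1.232 / 33.40 = 0.03689 h⁻¹
t½ = ln 2 / k = ln 2 / 0.03689 ≈ 18.8 hours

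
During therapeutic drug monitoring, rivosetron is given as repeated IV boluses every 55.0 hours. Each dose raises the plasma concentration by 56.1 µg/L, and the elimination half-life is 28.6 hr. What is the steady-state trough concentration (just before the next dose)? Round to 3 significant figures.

k = ln 2 / 28.6 = 0.02424 hr⁻¹
Fraction remaining after one interval: e^(−kτ) = e^(−0.02424 × 55.0) = 0.2637
R = 1 / (1 − 0.2637) = 1.358
Css,max = 56.1 × 1.358 = 76.19 µg/L
Css,min = Css,max × e^(−kτ) = 76.19 × 0.2637 ≈ 20.1 µg/L

20.1 µg/L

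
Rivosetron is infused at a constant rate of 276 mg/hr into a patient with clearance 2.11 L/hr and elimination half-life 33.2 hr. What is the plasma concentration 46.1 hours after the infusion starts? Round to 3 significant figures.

80.8 µg/mL

Css = rate / CL = 276 / 2.11 = 130.8 µg/mL
k = ln 2 / 33.2 = 0.02088 hr⁻¹
C(t) = Css (1 − e^(−kt)) = 130.8 × (1 − e^(−0.9625)) = 130.8 × 0.6181 ≈ 80.8 µg/mL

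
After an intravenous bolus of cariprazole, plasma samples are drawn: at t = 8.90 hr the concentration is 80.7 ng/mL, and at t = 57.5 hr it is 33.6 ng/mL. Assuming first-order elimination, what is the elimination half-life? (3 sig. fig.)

k = ln(C₁/C₂) / (t₂ − t₁) = ln(80.7/33.6) / (57.5 − 8.90)
  = 0.8762 / 48.60 = 0.01803 hr⁻¹
t½ = ln 2 / k = ln 2 / 0.01803 ≈ 38.4 hours

38.4 hours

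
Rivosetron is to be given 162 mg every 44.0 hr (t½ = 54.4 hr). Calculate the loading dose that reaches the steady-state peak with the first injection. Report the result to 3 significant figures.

k = ln 2 / 54.4 = 0.01274 hr⁻¹
Accumulation ratio R = 1 / (1 − e^(−kτ)) = 1 / (1 − e^(−0.01274×44.0)) = 1 / (1 − 0.5708) = 2.330
Loading dose = maintenance dose × R = 162 × 2.330 ≈ 377 mg

377 mg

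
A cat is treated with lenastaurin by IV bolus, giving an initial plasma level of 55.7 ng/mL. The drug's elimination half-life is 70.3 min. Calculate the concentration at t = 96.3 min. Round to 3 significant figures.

21.6 ng/mL

k = ln 2 / 70.3 = 0.009860 min⁻¹
96.3 min is 1.370 half-lives, so C = 55.7 × (1/2)^1.370 = 55.7 × 0.3869 ≈ 21.6 ng/mL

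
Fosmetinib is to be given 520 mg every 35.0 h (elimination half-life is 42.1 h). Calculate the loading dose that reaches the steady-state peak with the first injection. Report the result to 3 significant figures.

1190 mg

k = ln 2 / 42.1 = 0.01646 h⁻¹
Accumulation ratio R = 1 / (1 − e^(−kτ)) = 1 / (1 − e^(−0.01646×35.0)) = 1 / (1 − 0.5620) = 2.283
Loading dose = maintenance dose × R = 520 × 2.283 ≈ 1190 mg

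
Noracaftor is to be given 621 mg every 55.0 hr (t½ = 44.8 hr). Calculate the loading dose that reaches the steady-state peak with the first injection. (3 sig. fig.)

1080 mg

k = ln 2 / 44.8 = 0.01547 hr⁻¹
Accumulation ratio R = 1 / (1 − e^(−kτ)) = 1 / (1 − e^(−0.01547×55.0)) = 1 / (1 − 0.4270) = 1.745
Loading dose = maintenance dose × R = 621 × 1.745 ≈ 1080 mg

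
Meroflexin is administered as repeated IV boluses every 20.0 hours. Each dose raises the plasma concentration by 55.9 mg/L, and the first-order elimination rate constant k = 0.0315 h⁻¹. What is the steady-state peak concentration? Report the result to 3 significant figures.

120 mg/L

Fraction remaining after one interval: e^(−kτ) = e^(−0.03150 × 20.0) = 0.5326
R = 1 / (1 − 0.5326) = 2.139
Css,max = 55.9 × 2.139 ≈ 120 mg/L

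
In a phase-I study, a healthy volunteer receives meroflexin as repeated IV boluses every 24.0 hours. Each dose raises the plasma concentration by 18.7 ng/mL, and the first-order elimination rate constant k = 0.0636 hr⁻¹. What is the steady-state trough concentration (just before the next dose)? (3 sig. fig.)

Fraction remaining after one interval: e^(−kτ) = e^(−0.06360 × 24.0) = 0.2173
R = 1 / (1 − 0.2173) = 1.278
Css,max = 18.7 × 1.278 = 23.89 ng/mL
Css,min = Css,max × e^(−kτ) = 23.89 × 0.2173 ≈ 5.19 ng/mL

5.19 ng/mL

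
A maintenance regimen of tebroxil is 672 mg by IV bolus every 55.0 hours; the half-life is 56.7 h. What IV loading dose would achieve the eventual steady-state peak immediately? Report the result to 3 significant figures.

k = ln 2 / 56.7 = 0.01222 h⁻¹
Accumulation ratio R = 1 / (1 − e^(−kτ)) = 1 / (1 − e^(−0.01222×55.0)) = 1 / (1 − 0.5105) = 2.043
Loading dose = maintenance dose × R = 672 × 2.043 ≈ 1370 mg

1370 mg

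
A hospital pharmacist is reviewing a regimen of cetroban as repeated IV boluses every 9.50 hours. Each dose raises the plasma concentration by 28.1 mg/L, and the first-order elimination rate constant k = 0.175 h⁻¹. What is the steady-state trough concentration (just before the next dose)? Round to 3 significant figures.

Fraction remaining after one interval: e^(−kτ) = e^(−0.1750 × 9.50) = 0.1897
R = 1 / (1 − 0.1897) = 1.234
Css,max = 28.1 × 1.234 = 34.68 mg/L
Css,min = Css,max × e^(−kτ) = 34.68 × 0.1897 ≈ 6.58 mg/L

6.58 mg/L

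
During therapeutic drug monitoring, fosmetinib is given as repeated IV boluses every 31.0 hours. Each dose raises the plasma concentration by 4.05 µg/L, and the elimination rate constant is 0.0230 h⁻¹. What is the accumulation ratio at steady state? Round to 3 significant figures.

Fraction remaining after one interval: e^(−kτ) = e^(−0.02300 × 31.0) = 0.4902
R = 1 / (1 − 0.4902) = 1 / 0.5098 ≈ 1.96

1.96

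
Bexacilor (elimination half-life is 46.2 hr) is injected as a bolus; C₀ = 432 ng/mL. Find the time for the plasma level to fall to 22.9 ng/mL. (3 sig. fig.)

196 hours

k = ln 2 / 46.2 = 0.01500 hr⁻¹
C(t) = C₀ e^(−kt)  ⇒  t = ln(C₀/C) / k
t = ln(432/22.9) / 0.01500 = 2.937 / 0.01500 ≈ 196 hours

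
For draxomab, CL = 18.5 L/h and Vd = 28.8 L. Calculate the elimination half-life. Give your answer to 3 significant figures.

1.08 hours

k = CL / V = 18.5 / 28.8 = 0.6424 h⁻¹
t½ = ln 2 / k = ln 2 / 0.6424 ≈ 1.08 hours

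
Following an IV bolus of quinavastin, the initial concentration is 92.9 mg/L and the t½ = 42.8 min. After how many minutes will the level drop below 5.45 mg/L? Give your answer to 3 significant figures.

k = ln 2 / 42.8 = 0.01620 min⁻¹
C(t) = C₀ e^(−kt)  ⇒  t = ln(C₀/C) / k
t = ln(92.9/5.45) / 0.01620 = 2.836 / 0.01620 ≈ 175 minutes

175 minutes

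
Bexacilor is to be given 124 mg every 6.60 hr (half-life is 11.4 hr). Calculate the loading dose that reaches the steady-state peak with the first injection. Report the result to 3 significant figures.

k = ln 2 / 11.4 = 0.06080 hr⁻¹
Accumulation ratio R = 1 / (1 − e^(−kτ)) = 1 / (1 − e^(−0.06080×6.60)) = 1 / (1 − 0.6695) = 3.025
Loading dose = maintenance dose × R = 124 × 3.025 ≈ 375 mg

375 mg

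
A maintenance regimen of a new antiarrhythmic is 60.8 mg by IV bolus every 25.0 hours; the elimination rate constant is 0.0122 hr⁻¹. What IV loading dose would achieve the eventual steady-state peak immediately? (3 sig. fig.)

231 mg

Accumulation ratio R = 1 / (1 − e^(−kτ)) = 1 / (1 − e^(−0.01220×25.0)) = 1 / (1 − 0.7371) = 3.804
Loading dose = maintenance dose × R = 60.8 × 3.804 ≈ 231 mg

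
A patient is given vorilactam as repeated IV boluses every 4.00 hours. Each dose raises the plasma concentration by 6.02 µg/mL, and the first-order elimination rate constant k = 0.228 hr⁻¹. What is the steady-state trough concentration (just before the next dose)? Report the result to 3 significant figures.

Fraction remaining after one interval: e^(−kτ) = e^(−0.2280 × 4.00) = 0.4017
R = 1 / (1 − 0.4017) = 1.671
Css,max = 6.02 × 1.671 = 10.06 µg/mL
Css,min = Css,max × e^(−kτ) = 10.06 × 0.4017 ≈ 4.04 µg/mL

4.04 µg/mL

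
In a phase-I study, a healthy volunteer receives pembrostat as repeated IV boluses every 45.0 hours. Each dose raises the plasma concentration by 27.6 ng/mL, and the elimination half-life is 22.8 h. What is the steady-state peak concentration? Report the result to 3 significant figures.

37.0 ng/mL

k = ln 2 / 22.8 = 0.03040 h⁻¹
Fraction remaining after one interval: e^(−kτ) = e^(−0.03040 × 45.0) = 0.2546
R = 1 / (1 − 0.2546) = 1.342
Css,max = 27.6 × 1.342 ≈ 37.0 ng/mL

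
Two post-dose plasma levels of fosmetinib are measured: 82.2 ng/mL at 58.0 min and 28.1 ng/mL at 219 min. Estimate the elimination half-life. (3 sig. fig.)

104 minutes

k = ln(C₁/C₂) / (t₂ − t₁) = ln(82.2/28.1) / (219 − 58.0)
  = 1.073 / 161.0 = 0.006667 min⁻¹
t½ = ln 2 / k = ln 2 / 0.006667 ≈ 104 minutes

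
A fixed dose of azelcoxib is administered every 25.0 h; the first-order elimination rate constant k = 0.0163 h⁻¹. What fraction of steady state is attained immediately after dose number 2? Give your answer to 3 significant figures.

0.557

f_n = 1 − e^(−nkτ) = 1 − e^(−2 × 0.01630 × 25.0) = 1 − e^(−0.8150) = 1 − 0.4426 ≈ 0.557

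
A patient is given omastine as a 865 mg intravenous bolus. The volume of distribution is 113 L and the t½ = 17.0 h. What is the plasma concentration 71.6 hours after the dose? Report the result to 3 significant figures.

C₀ = dose / V = 865 / 113 = 7.655 mg/L
k = ln 2 / 17.0 = 0.04077 h⁻¹
C(t) = C₀ e^(−kt) = 7.655 × e^(−0.04077 × 71.6) = 7.655 × e^(−2.919) = 7.655 × 0.05397 ≈ 0.413 mg/L

0.413 mg/L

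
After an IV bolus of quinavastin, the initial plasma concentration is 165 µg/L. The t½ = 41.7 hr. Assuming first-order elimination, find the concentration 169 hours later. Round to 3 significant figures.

9.94 µg/L

k = ln 2 / 41.7 = 0.01662 hr⁻¹
169 hr is 4.053 half-lives, so C = 165 × (1/2)^4.053 = 165 × 0.06026 ≈ 9.94 µg/L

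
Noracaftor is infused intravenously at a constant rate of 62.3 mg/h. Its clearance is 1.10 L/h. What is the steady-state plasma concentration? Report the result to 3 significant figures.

56.6 mg/L

Css = infusion rate / CL = 62.3 / 1.10 ≈ 56.6 mg/L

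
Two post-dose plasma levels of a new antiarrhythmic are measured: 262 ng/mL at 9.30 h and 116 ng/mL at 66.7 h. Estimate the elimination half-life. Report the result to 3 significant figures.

k = ln(C₁/C₂) / (t₂ − t₁) = ln(262/116) / (66.7 − 9.30)
  = 0.8148 / 57.40 = 0.01419 h⁻¹
t½ = ln 2 / k = ln 2 / 0.01419 ≈ 48.8 hours

48.8 hours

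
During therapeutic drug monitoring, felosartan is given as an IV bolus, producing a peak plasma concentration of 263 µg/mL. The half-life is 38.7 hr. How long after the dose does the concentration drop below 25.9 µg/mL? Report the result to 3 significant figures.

k = ln 2 / 38.7 = 0.01791 hr⁻¹
C(t) = C₀ e^(−kt)  ⇒  t = ln(C₀/C) / k
t = ln(263/25.9) / 0.01791 = 2.318 / 0.01791 ≈ 129 hours

129 hours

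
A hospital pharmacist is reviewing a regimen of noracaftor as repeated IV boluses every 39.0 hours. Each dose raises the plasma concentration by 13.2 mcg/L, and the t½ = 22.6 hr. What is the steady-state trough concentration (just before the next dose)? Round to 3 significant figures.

k = ln 2 / 22.6 = 0.03067 hr⁻¹
Fraction remaining after one interval: e^(−kτ) = e^(−0.03067 × 39.0) = 0.3024
R = 1 / (1 − 0.3024) = 1.433
Css,max = 13.2 × 1.433 = 18.92 mcg/L
Css,min = Css,max × e^(−kτ) = 18.92 × 0.3024 ≈ 5.72 mcg/L

5.72 mcg/L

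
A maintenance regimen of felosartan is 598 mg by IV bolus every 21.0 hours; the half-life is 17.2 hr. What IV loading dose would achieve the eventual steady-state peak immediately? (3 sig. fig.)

k = ln 2 / 17.2 = 0.04030 hr⁻¹
Accumulation ratio R = 1 / (1 − e^(−kτ)) = 1 / (1 − e^(−0.04030×21.0)) = 1 / (1 − 0.4290) = 1.751
Loading dose = maintenance dose × R = 598 × 1.751 ≈ 1050 mg

1050 mg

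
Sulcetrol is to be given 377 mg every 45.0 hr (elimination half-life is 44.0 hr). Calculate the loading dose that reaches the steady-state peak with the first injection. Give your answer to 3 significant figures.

k = ln 2 / 44.0 = 0.01575 hr⁻¹
Accumulation ratio R = 1 / (1 − e^(−kτ)) = 1 / (1 − e^(−0.01575×45.0)) = 1 / (1 − 0.4922) = 1.969
Loading dose = maintenance dose × R = 377 × 1.969 ≈ 742 mg

742 mg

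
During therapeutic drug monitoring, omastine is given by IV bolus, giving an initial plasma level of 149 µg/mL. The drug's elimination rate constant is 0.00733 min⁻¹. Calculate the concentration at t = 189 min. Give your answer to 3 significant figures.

C(t) = C₀ e^(−kt) = 149 × e^(−0.007330 × 189) = 149 × e^(−1.385) = 149 × 0.2502 ≈ 37.3 µg/mL

37.3 µg/mL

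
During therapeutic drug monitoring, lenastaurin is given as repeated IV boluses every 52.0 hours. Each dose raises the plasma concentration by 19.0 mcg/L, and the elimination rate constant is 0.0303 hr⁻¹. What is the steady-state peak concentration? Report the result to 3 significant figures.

Fraction remaining after one interval: e^(−kτ) = e^(−0.03030 × 52.0) = 0.2069
R = 1 / (1 − 0.2069) = 1.261
Css,max = 19.0 × 1.261 ≈ 24.0 mcg/L

24.0 mcg/L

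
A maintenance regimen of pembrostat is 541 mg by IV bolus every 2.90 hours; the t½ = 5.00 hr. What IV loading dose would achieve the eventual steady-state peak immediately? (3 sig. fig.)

1630 mg

k = ln 2 / 5.00 = 0.1386 hr⁻¹
Accumulation ratio R = 1 / (1 − e^(−kτ)) = 1 / (1 − e^(−0.1386×2.90)) = 1 / (1 − 0.6690) = 3.021
Loading dose = maintenance dose × R = 541 × 3.021 ≈ 1630 mg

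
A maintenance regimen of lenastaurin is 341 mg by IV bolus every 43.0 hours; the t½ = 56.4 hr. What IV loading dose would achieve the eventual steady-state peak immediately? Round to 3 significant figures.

831 mg

k = ln 2 / 56.4 = 0.01229 hr⁻¹
Accumulation ratio R = 1 / (1 − e^(−kτ)) = 1 / (1 − e^(−0.01229×43.0)) = 1 / (1 − 0.5895) = 2.436
Loading dose = maintenance dose × R = 341 × 2.436 ≈ 831 mg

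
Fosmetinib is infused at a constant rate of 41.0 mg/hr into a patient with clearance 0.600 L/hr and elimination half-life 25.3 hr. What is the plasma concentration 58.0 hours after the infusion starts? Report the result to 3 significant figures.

54.4 mg/L

Css = rate / CL = 41.0 / 0.600 = 68.33 mg/L
k = ln 2 / 25.3 = 0.02740 hr⁻¹
C(t) = Css (1 − e^(−kt)) = 68.33 × (1 − e^(−1.589)) = 68.33 × 0.7959 ≈ 54.4 mg/L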